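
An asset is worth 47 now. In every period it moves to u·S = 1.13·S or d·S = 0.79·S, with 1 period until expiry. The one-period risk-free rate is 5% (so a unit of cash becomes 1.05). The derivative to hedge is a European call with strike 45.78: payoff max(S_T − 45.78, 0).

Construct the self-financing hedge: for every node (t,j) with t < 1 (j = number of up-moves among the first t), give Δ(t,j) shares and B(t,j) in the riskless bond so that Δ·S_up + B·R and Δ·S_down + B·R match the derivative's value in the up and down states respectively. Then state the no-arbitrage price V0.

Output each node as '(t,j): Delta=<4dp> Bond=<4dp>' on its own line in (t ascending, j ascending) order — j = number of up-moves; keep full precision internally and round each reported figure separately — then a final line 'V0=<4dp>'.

Under the risk-neutral measure, an up-move has probability p* = (R−d)/(u−d) = 0.7647 and values discount at R = 1.05.
Terminal values V(1,·): V(1,0)=0.0000, V(1,1)=7.3300
(0,0): S=47.0000. Δ = (V_up−V_dn)/(S_up−S_dn) = (7.3300−0.0000)/(53.1100−37.1300) = 0.4587. V = [p*·7.3300 + (1−p*)·0.0000]/1.05 = 5.3384. B = V − Δ·S = -16.2204.
Each (Δ,B) replicates both successor values, so the strategy is self-financing and V0 is arbitrage-free.

(0,0): Delta=0.4587 Bond=-16.2204
V0=5.3384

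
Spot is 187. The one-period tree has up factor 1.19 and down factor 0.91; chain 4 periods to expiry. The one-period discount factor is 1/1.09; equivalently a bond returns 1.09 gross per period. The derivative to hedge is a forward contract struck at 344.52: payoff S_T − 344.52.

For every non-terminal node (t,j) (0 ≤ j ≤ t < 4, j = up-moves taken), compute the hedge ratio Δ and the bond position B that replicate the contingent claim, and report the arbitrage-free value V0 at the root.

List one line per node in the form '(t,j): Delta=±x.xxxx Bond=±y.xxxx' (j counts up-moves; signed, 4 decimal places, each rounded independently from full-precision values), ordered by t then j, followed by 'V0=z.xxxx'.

Risk-neutral probability p* = (R−d)/(u−d) = (1.09−0.91)/(1.19−0.91) = 0.6429.
At expiry t=4: V(4,0)=-216.2848, V(4,1)=-176.8278, V(4,2)=-125.2303, V(4,3)=-57.7565, V(4,4)=30.4784
  t=3,j=0: stock 140.9178 → up 167.6922 (V=-176.8278), down 128.2352 (V=-216.2848). Price -175.1556; hedge Δ=1.0000, bond B=-316.0734.
  t=3,j=1: stock 184.2771 → up 219.2897 (V=-125.2303), down 167.6922 (V=-176.8278). Price -131.7963; hedge Δ=1.0000, bond B=-316.0734.
  t=3,j=2: stock 240.9777 → up 286.7635 (V=-57.7565), down 219.2897 (V=-125.2303). Price -75.0957; hedge Δ=1.0000, bond B=-316.0734.
  t=3,j=3: stock 315.1247 → up 374.9984 (V=30.4784), down 286.7635 (V=-57.7565). Price -0.9487; hedge Δ=1.0000, bond B=-316.0734.
  t=2,j=0: stock 154.8547 → up 184.2771 (V=-131.7963), down 140.9178 (V=-175.1556). Price -135.1209; hedge Δ=1.0000, bond B=-289.9756.
  t=2,j=1: stock 202.5023 → up 240.9777 (V=-75.0957), down 184.2771 (V=-131.7963). Price -87.4733; hedge Δ=1.0000, bond B=-289.9756.
  t=2,j=2: stock 264.8107 → up 315.1247 (V=-0.9487), down 240.9777 (V=-75.0957). Price -25.1649; hedge Δ=1.0000, bond B=-289.9756.
  t=1,j=0: stock 170.1700 → up 202.5023 (V=-87.4733), down 154.8547 (V=-135.1209). Price -95.8627; hedge Δ=1.0000, bond B=-266.0327.
  t=1,j=1: stock 222.5300 → up 264.8107 (V=-25.1649), down 202.5023 (V=-87.4733). Price -43.5027; hedge Δ=1.0000, bond B=-266.0327.
  t=0,j=0: stock 187.0000 → up 222.5300 (V=-43.5027), down 170.1700 (V=-95.8627). Price -57.0667; hedge Δ=1.0000, bond B=-244.0667.
The time-0 hedge costs -57.0667, which is the no-arbitrage price.

(0,0): Delta=1.0000 Bond=-244.0667
(1,0): Delta=1.0000 Bond=-266.0327
(1,1): Delta=1.0000 Bond=-266.0327
(2,0): Delta=1.0000 Bond=-289.9756
(2,1): Delta=1.0000 Bond=-289.9756
(2,2): Delta=1.0000 Bond=-289.9756
(3,0): Delta=1.0000 Bond=-316.0734
(3,1): Delta=1.0000 Bond=-316.0734
(3,2): Delta=1.0000 Bond=-316.0734
(3,3): Delta=1.0000 Bond=-316.0734
V0=-57.0667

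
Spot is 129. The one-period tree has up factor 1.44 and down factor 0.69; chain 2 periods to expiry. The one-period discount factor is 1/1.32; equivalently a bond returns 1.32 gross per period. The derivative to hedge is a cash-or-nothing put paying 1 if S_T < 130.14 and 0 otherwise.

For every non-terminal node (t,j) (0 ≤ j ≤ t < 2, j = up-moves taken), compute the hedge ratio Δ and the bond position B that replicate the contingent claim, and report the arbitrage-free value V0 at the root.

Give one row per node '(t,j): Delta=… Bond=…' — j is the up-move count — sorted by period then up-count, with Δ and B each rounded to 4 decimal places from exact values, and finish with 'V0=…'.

(0,0): Delta=-0.0066 Bond=1.0174
(1,0): Delta=0.0000 Bond=0.7576
(1,1): Delta=-0.0072 Bond=1.4545
V0=0.1690

Risk-neutral probability p* = (R−d)/(u−d) = (1.32−0.69)/(1.44−0.69) = 0.8400.
Terminal values V(2,·): V(2,0)=1.0000, V(2,1)=1.0000, V(2,2)=0.0000
  t=1,j=0: stock 89.0100 → up 128.1744 (V=1.0000), down 61.4169 (V=1.0000). Price 0.7576; hedge Δ=0.0000, bond B=0.7576.
  t=1,j=1: stock 185.7600 → up 267.4944 (V=0.0000), down 128.1744 (V=1.0000). Price 0.1212; hedge Δ=-0.0072, bond B=1.4545.
  t=0,j=0: stock 129.0000 → up 185.7600 (V=0.1212), down 89.0100 (V=0.7576). Price 0.1690; hedge Δ=-0.0066, bond B=1.0174.
Check: Δ(0,0)·S0 + B(0,0) = 0.1690 = V0.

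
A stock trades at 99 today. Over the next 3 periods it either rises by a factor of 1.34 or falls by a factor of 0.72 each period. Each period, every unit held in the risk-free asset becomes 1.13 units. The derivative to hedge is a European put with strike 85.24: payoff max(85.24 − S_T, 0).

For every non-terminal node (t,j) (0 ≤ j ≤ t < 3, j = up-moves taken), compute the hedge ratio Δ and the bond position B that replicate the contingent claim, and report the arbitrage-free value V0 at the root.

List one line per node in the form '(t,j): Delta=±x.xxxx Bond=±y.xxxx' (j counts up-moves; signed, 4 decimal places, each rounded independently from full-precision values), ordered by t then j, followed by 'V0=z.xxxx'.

(0,0): Delta=-0.1407 Bond=17.8283
(1,0): Delta=-0.4339 Bond=41.0446
(1,1): Delta=-0.0600 Bond=9.4418
(2,0): Delta=-1.0000 Bond=75.4336
(2,1): Delta=-0.2781 Bond=31.4995
(2,2): Delta=0.0000 Bond=0.0000
V0=3.8982

Since d<R<u, set p* = (R−d)/(u−d) = 0.6613; price each node as the discounted p*-expectation of its children.
Terminal values V(3,·): V(3,0)=48.2884, V(3,1)=16.4691, V(3,2)=0.0000, V(3,3)=0.0000
(2,0): S=51.3216. Δ = (V_up−V_dn)/(S_up−S_dn) = (16.4691−48.2884)/(68.7709−36.9516) = -1.0000. V = [p*·16.4691 + (1−p*)·48.2884]/1.13 = 24.1120. B = V − Δ·S = 75.4336.
(2,1): S=95.5152. Δ = (V_up−V_dn)/(S_up−S_dn) = (0.0000−16.4691)/(127.9904−68.7709) = -0.2781. V = [p*·0.0000 + (1−p*)·16.4691]/1.13 = 4.9365. B = V − Δ·S = 31.4995.
(2,2): S=177.7644. Δ = (V_up−V_dn)/(S_up−S_dn) = (0.0000−0.0000)/(238.2043−127.9904) = 0.0000. V = [p*·0.0000 + (1−p*)·0.0000]/1.13 = 0.0000. B = V − Δ·S = 0.0000.
(1,0): S=71.2800. Δ = (V_up−V_dn)/(S_up−S_dn) = (4.9365−24.1120)/(95.5152−51.3216) = -0.4339. V = [p*·4.9365 + (1−p*)·24.1120]/1.13 = 10.1163. B = V − Δ·S = 41.0446.
(1,1): S=132.6600. Δ = (V_up−V_dn)/(S_up−S_dn) = (0.0000−4.9365)/(177.7644−95.5152) = -0.0600. V = [p*·0.0000 + (1−p*)·4.9365]/1.13 = 1.4797. B = V − Δ·S = 9.4418.
(0,0): S=99.0000. Δ = (V_up−V_dn)/(S_up−S_dn) = (1.4797−10.1163)/(132.6600−71.2800) = -0.1407. V = [p*·1.4797 + (1−p*)·10.1163]/1.13 = 3.8982. B = V − Δ·S = 17.8283.
Root portfolio cost Δ·99+B reproduces V0=3.8982.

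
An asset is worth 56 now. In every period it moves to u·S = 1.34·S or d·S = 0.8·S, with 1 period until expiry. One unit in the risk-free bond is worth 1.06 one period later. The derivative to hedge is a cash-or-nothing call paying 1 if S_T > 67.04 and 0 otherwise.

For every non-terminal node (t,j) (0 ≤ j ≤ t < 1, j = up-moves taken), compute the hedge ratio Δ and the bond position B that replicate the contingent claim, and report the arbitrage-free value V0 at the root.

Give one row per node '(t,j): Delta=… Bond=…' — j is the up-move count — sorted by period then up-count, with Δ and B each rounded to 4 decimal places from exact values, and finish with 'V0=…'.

(0,0): Delta=0.0331 Bond=-1.3976
V0=0.4542

Risk-neutral probability p* = (R−d)/(u−d) = (1.06−0.8)/(1.34−0.8) = 0.4815.
Terminal values V(1,·): V(1,0)=0.0000, V(1,1)=1.0000
(0,0): S=56.0000. Δ = (V_up−V_dn)/(S_up−S_dn) = (1.0000−0.0000)/(75.0400−44.8000) = 0.0331. V = [p*·1.0000 + (1−p*)·0.0000]/1.06 = 0.4542. B = V − Δ·S = -1.3976.
Self-financing check: at every node Δ·S+B equals the discounted successor values.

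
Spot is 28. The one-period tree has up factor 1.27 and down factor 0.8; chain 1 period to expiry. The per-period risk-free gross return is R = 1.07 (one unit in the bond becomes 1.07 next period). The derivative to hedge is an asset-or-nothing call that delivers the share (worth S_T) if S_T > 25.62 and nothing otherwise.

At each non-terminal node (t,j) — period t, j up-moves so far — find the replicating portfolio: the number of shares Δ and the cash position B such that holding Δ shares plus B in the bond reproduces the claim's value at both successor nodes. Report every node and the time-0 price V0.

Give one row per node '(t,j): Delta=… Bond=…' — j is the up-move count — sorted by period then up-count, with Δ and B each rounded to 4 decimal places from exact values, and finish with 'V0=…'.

(0,0): Delta=2.7021 Bond=-56.5679
V0=19.0917

Since d<R<u, set p* = (R−d)/(u−d) = 0.5745; price each node as the discounted p*-expectation of its children.
Terminal payoffs: V(1,0)=0.0000, V(1,1)=35.5600
(0,0): S=28.0000. Δ = (V_up−V_dn)/(S_up−S_dn) = (35.5600−0.0000)/(35.5600−22.4000) = 2.7021. V = [p*·35.5600 + (1−p*)·0.0000]/1.07 = 19.0917. B = V − Δ·S = -56.5679.
Each (Δ,B) replicates both successor values, so the strategy is self-financing and V0 is arbitrage-free.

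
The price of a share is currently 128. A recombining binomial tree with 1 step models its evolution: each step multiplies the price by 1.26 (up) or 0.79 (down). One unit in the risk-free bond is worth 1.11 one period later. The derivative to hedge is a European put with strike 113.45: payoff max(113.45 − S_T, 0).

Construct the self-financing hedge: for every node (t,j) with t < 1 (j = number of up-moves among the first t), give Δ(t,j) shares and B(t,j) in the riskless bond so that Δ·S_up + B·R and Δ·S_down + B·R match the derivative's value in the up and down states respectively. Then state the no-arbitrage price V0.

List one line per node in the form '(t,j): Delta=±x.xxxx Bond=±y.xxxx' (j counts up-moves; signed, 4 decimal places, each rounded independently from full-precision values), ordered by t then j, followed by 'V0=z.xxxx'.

Under the risk-neutral measure, an up-move has probability p* = (R−d)/(u−d) = 0.6809 and values discount at R = 1.11.
At expiry t=1: V(1,0)=12.3300, V(1,1)=0.0000
(0,0): S=128.0000. Δ = (V_up−V_dn)/(S_up−S_dn) = (0.0000−12.3300)/(161.2800−101.1200) = -0.2050. V = [p*·0.0000 + (1−p*)·12.3300]/1.11 = 3.5451. B = V − Δ·S = 29.7792.
Self-financing check: at every node Δ·S+B equals the discounted successor values.

(0,0): Delta=-0.2050 Bond=29.7792
V0=3.5451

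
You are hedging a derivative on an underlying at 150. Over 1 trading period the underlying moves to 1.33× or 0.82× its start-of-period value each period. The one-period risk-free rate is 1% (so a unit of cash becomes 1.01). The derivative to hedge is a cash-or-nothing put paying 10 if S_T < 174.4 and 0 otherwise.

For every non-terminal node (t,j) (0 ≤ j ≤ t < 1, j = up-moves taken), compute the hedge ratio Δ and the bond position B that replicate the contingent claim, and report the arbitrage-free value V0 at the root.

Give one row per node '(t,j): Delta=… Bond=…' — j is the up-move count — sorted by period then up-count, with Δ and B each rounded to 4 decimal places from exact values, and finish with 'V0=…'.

Under the risk-neutral measure, an up-move has probability p* = (R−d)/(u−d) = 0.3725 and values discount at R = 1.01.
Payoff layer (t=1): V(1,0)=10.0000, V(1,1)=0.0000
  t=0,j=0: stock 150.0000 → up 199.5000 (V=0.0000), down 123.0000 (V=10.0000). Price 6.2124; hedge Δ=-0.1307, bond B=25.8202.
Check: Δ(0,0)·S0 + B(0,0) = 6.2124 = V0.

(0,0): Delta=-0.1307 Bond=25.8202
V0=6.2124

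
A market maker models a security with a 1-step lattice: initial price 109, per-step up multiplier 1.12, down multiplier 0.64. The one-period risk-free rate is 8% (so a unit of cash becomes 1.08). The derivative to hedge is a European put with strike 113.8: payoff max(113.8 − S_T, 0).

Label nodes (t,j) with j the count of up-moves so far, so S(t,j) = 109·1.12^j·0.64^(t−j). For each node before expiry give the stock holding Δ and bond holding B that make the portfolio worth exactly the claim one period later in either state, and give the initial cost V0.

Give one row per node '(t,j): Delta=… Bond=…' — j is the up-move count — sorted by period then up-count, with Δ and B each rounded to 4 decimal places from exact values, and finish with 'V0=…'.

No-arbitrage ⇒ martingale measure with p* = (R−d)/(u−d) = 0.9167.
Payoff layer (t=1): V(1,0)=44.0400, V(1,1)=0.0000
Node (0,0) S=109.0000: V=(p*·0.0000+(1−p*)·44.0400)/1.08=3.3981; Δ=(0.0000−44.0400)/(122.0800−69.7600)=-0.8417; B=V−Δ·S=95.1481
The time-0 hedge costs 3.3981, which is the no-arbitrage price.

(0,0): Delta=-0.8417 Bond=95.1481
V0=3.3981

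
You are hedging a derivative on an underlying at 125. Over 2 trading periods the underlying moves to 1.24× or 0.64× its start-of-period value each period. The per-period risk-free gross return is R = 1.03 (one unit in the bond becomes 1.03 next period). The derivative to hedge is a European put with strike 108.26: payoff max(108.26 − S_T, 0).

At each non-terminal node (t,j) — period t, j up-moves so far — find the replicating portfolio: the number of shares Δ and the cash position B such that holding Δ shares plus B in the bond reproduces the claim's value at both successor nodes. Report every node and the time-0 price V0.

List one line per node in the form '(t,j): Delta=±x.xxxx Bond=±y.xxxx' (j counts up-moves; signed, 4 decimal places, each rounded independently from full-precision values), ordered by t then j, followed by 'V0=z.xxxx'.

Since d<R<u, set p* = (R−d)/(u−d) = 0.6500; price each node as the discounted p*-expectation of its children.
Terminal payoffs: V(2,0)=57.0600, V(2,1)=9.0600, V(2,2)=0.0000
Node (1,0) S=80.0000: V=(p*·9.0600+(1−p*)·57.0600)/1.03=25.1068; Δ=(9.0600−57.0600)/(99.2000−51.2000)=-1.0000; B=V−Δ·S=105.1068
Node (1,1) S=155.0000: V=(p*·0.0000+(1−p*)·9.0600)/1.03=3.0786; Δ=(0.0000−9.0600)/(192.2000−99.2000)=-0.0974; B=V−Δ·S=18.1786
Node (0,0) S=125.0000: V=(p*·3.0786+(1−p*)·25.1068)/1.03=10.4743; Δ=(3.0786−25.1068)/(155.0000−80.0000)=-0.2937; B=V−Δ·S=47.1879
Root portfolio cost Δ·125+B reproduces V0=10.4743.

(0,0): Delta=-0.2937 Bond=47.1879
(1,0): Delta=-1.0000 Bond=105.1068
(1,1): Delta=-0.0974 Bond=18.1786
V0=10.4743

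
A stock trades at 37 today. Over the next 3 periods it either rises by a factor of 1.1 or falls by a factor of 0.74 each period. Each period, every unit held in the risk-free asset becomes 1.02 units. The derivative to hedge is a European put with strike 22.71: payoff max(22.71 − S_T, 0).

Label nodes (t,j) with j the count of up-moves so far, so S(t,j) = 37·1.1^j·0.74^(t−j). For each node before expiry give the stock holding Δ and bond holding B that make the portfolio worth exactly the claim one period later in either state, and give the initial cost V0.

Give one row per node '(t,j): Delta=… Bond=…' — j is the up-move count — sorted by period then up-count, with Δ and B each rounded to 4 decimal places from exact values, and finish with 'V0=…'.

Under the risk-neutral measure, an up-move has probability p* = (R−d)/(u−d) = 0.7778 and values discount at R = 1.02.
Terminal payoffs: V(3,0)=7.7167, V(3,1)=0.4227, V(3,2)=0.0000, V(3,3)=0.0000
(2,0): S=20.2612. Δ = (V_up−V_dn)/(S_up−S_dn) = (0.4227−7.7167)/(22.2873−14.9933) = -1.0000. V = [p*·0.4227 + (1−p*)·7.7167]/1.02 = 2.0035. B = V − Δ·S = 22.2647.
(2,1): S=30.1180. Δ = (V_up−V_dn)/(S_up−S_dn) = (0.0000−0.4227)/(33.1298−22.2873) = -0.0390. V = [p*·0.0000 + (1−p*)·0.4227]/1.02 = 0.0921. B = V − Δ·S = 1.2662.
(2,2): S=44.7700. Δ = (V_up−V_dn)/(S_up−S_dn) = (0.0000−0.0000)/(49.2470−33.1298) = 0.0000. V = [p*·0.0000 + (1−p*)·0.0000]/1.02 = 0.0000. B = V − Δ·S = 0.0000.
(1,0): S=27.3800. Δ = (V_up−V_dn)/(S_up−S_dn) = (0.0921−2.0035)/(30.1180−20.2612) = -0.1939. V = [p*·0.0921 + (1−p*)·2.0035]/1.02 = 0.5067. B = V − Δ·S = 5.8162.
(1,1): S=40.7000. Δ = (V_up−V_dn)/(S_up−S_dn) = (0.0000−0.0921)/(44.7700−30.1180) = -0.0063. V = [p*·0.0000 + (1−p*)·0.0921]/1.02 = 0.0201. B = V − Δ·S = 0.2759.
(0,0): S=37.0000. Δ = (V_up−V_dn)/(S_up−S_dn) = (0.0201−0.5067)/(40.7000−27.3800) = -0.0365. V = [p*·0.0201 + (1−p*)·0.5067]/1.02 = 0.1257. B = V − Δ·S = 1.4775.
The time-0 hedge costs 0.1257, which is the no-arbitrage price.

(0,0): Delta=-0.0365 Bond=1.4775
(1,0): Delta=-0.1939 Bond=5.8162
(1,1): Delta=-0.0063 Bond=0.2759
(2,0): Delta=-1.0000 Bond=22.2647
(2,1): Delta=-0.0390 Bond=1.2662
(2,2): Delta=0.0000 Bond=0.0000
V0=0.1257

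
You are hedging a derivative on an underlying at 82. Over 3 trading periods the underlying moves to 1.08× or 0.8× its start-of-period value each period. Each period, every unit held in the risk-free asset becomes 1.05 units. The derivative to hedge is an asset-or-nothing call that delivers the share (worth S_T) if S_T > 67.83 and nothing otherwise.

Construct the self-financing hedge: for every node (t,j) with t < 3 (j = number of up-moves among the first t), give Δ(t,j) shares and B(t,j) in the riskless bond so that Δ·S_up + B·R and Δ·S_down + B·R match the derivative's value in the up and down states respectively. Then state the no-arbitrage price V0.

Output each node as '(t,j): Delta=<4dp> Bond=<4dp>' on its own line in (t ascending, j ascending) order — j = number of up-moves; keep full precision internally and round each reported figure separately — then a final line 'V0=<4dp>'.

The replicating-portfolio and risk-neutral prices coincide; use p* = (1.05−0.8)/(1.08−0.8) = 0.8929 for the latter.
Terminal payoffs: V(3,0)=0.0000, V(3,1)=0.0000, V(3,2)=76.5158, V(3,3)=103.2964
Node (2,0) S=52.4800: V=(p*·0.0000+(1−p*)·0.0000)/1.05=0.0000; Δ=(0.0000−0.0000)/(56.6784−41.9840)=0.0000; B=V−Δ·S=0.0000
Node (2,1) S=70.8480: V=(p*·76.5158+(1−p*)·0.0000)/1.05=65.0645; Δ=(76.5158−0.0000)/(76.5158−56.6784)=3.8571; B=V−Δ·S=-208.2064
Node (2,2) S=95.6448: V=(p*·103.2964+(1−p*)·76.5158)/1.05=95.6448; Δ=(103.2964−76.5158)/(103.2964−76.5158)=1.0000; B=V−Δ·S=0.0000
Node (1,0) S=65.6000: V=(p*·65.0645+(1−p*)·0.0000)/1.05=55.3269; Δ=(65.0645−0.0000)/(70.8480−52.4800)=3.5423; B=V−Δ·S=-177.0462
Node (1,1) S=88.5600: V=(p*·95.6448+(1−p*)·65.0645)/1.05=87.9698; Δ=(95.6448−65.0645)/(95.6448−70.8480)=1.2332; B=V−Δ·S=-21.2455
Node (0,0) S=82.0000: V=(p*·87.9698+(1−p*)·55.3269)/1.05=80.4499; Δ=(87.9698−55.3269)/(88.5600−65.6000)=1.4217; B=V−Δ·S=-36.1319
Each (Δ,B) replicates both successor values, so the strategy is self-financing and V0 is arbitrage-free.

(0,0): Delta=1.4217 Bond=-36.1319
(1,0): Delta=3.5423 Bond=-177.0462
(1,1): Delta=1.2332 Bond=-21.2455
(2,0): Delta=0.0000 Bond=0.0000
(2,1): Delta=3.8571 Bond=-208.2064
(2,2): Delta=1.0000 Bond=0.0000
V0=80.4499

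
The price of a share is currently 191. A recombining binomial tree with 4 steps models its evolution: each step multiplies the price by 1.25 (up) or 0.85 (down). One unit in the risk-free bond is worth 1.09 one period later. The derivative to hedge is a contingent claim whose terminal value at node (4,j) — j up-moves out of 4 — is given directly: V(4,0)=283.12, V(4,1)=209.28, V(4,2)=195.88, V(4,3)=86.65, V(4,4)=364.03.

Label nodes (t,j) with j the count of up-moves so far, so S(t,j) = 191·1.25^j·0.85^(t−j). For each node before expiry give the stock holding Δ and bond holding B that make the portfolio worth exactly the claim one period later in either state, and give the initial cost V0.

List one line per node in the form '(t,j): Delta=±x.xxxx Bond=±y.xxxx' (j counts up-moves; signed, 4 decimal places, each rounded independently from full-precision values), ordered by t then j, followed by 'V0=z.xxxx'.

No-arbitrage ⇒ martingale measure with p* = (R−d)/(u−d) = 0.6000.
Terminal values V(4,·): V(4,0)=283.1200, V(4,1)=209.2800, V(4,2)=195.8800, V(4,3)=86.6500, V(4,4)=364.0300
Node (3,0) S=117.2979: V=(p*·209.2800+(1−p*)·283.1200)/1.09=219.0972; Δ=(209.2800−283.1200)/(146.6223−99.7032)=-1.5738; B=V−Δ·S=403.6972
Node (3,1) S=172.4969: V=(p*·195.8800+(1−p*)·209.2800)/1.09=184.6239; Δ=(195.8800−209.2800)/(215.6211−146.6223)=-0.1942; B=V−Δ·S=218.1239
Node (3,2) S=253.6719: V=(p*·86.6500+(1−p*)·195.8800)/1.09=119.5798; Δ=(86.6500−195.8800)/(317.0898−215.6211)=-1.0765; B=V−Δ·S=392.6548
Node (3,3) S=373.0469: V=(p*·364.0300+(1−p*)·86.6500)/1.09=232.1817; Δ=(364.0300−86.6500)/(466.3086−317.0898)=1.8589; B=V−Δ·S=-461.2683
Node (2,0) S=137.9975: V=(p*·184.6239+(1−p*)·219.0972)/1.09=182.0305; Δ=(184.6239−219.0972)/(172.4969−117.2979)=-0.6245; B=V−Δ·S=268.2140
Node (2,1) S=202.9375: V=(p*·119.5798+(1−p*)·184.6239)/1.09=133.5756; Δ=(119.5798−184.6239)/(253.6719−172.4969)=-0.8013; B=V−Δ·S=296.1857
Node (2,2) S=298.4375: V=(p*·232.1817+(1−p*)·119.5798)/1.09=171.6889; Δ=(232.1817−119.5798)/(373.0469−253.6719)=0.9433; B=V−Δ·S=-109.8157
Node (1,0) S=162.3500: V=(p*·133.5756+(1−p*)·182.0305)/1.09=140.3280; Δ=(133.5756−182.0305)/(202.9375−137.9975)=-0.7461; B=V−Δ·S=261.4651
Node (1,1) S=238.7500: V=(p*·171.6889+(1−p*)·133.5756)/1.09=143.5262; Δ=(171.6889−133.5756)/(298.4375−202.9375)=0.3991; B=V−Δ·S=48.2430
Node (0,0) S=191.0000: V=(p*·143.5262+(1−p*)·140.3280)/1.09=130.5018; Δ=(143.5262−140.3280)/(238.7500−162.3500)=0.0419; B=V−Δ·S=122.5063
Root portfolio cost Δ·191+B reproduces V0=130.5018.

(0,0): Delta=0.0419 Bond=122.5063
(1,0): Delta=-0.7461 Bond=261.4651
(1,1): Delta=0.3991 Bond=48.2430
(2,0): Delta=-0.6245 Bond=268.2140
(2,1): Delta=-0.8013 Bond=296.1857
(2,2): Delta=0.9433 Bond=-109.8157
(3,0): Delta=-1.5738 Bond=403.6972
(3,1): Delta=-0.1942 Bond=218.1239
(3,2): Delta=-1.0765 Bond=392.6548
(3,3): Delta=1.8589 Bond=-461.2683
V0=130.5018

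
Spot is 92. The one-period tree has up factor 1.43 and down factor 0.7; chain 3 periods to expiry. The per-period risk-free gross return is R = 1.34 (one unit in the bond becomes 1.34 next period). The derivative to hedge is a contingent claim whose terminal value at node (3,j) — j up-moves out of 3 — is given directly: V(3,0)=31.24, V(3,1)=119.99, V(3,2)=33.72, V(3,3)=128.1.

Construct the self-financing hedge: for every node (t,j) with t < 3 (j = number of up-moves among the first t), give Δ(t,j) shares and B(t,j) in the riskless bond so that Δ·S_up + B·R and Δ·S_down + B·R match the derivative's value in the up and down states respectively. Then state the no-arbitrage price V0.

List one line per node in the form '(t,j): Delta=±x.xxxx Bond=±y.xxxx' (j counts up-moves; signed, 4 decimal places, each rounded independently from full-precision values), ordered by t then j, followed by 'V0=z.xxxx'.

(0,0): Delta=0.4581 Bond=-0.2661
(1,0): Delta=-1.0269 Bond=95.2784
(1,1): Delta=0.5603 Bond=-13.8053
(2,0): Delta=2.6969 Bond=-40.1961
(2,1): Delta=-1.2833 Bond=151.2796
(2,2): Delta=0.6872 Bond=-42.3742
V0=41.8782

Since d<R<u, set p* = (R−d)/(u−d) = 0.8767; price each node as the discounted p*-expectation of its children.
Payoff layer (t=3): V(3,0)=31.2400, V(3,1)=119.9900, V(3,2)=33.7200, V(3,3)=128.1000
  t=2,j=0: stock 45.0800 → up 64.4644 (V=119.9900), down 31.5560 (V=31.2400). Price 81.3793; hedge Δ=2.6969, bond B=-40.1961.
  t=2,j=1: stock 92.0920 → up 131.6916 (V=33.7200), down 64.4644 (V=119.9900). Price 33.1015; hedge Δ=-1.2833, bond B=151.2796.
  t=2,j=2: stock 188.1308 → up 269.0270 (V=128.1000), down 131.6916 (V=33.7200). Price 86.9135; hedge Δ=0.6872, bond B=-42.3742.
  t=1,j=0: stock 64.4000 → up 92.0920 (V=33.1015), down 45.0800 (V=81.3793). Price 29.1445; hedge Δ=-1.0269, bond B=95.2784.
  t=1,j=1: stock 131.5600 → up 188.1308 (V=86.9135), down 92.0920 (V=33.1015). Price 59.9098; hedge Δ=0.5603, bond B=-13.8053.
  t=0,j=0: stock 92.0000 → up 131.5600 (V=59.9098), down 64.4000 (V=29.1445). Price 41.8782; hedge Δ=0.4581, bond B=-0.2661.
Check: Δ(0,0)·S0 + B(0,0) = 41.8782 = V0.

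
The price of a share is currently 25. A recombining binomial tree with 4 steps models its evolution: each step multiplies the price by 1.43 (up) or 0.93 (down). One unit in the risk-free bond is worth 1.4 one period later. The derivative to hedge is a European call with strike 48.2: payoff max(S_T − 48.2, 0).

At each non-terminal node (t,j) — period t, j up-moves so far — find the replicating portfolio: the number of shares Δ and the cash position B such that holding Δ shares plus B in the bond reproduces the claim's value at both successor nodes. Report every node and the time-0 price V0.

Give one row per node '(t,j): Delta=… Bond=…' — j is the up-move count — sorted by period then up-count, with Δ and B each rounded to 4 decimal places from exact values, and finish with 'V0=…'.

Risk-neutral probability p* = (R−d)/(u−d) = (1.4−0.93)/(1.43−0.93) = 0.9400.
At expiry t=4: V(4,0)=0.0000, V(4,1)=0.0000, V(4,2)=0.0000, V(4,3)=19.7878, V(4,4)=56.3404
(3,0): S=20.1089. Δ = (V_up−V_dn)/(S_up−S_dn) = (0.0000−0.0000)/(28.7558−18.7013) = 0.0000. V = [p*·0.0000 + (1−p*)·0.0000]/1.4 = 0.0000. B = V − Δ·S = 0.0000.
(3,1): S=30.9202. Δ = (V_up−V_dn)/(S_up−S_dn) = (0.0000−0.0000)/(44.2159−28.7558) = 0.0000. V = [p*·0.0000 + (1−p*)·0.0000]/1.4 = 0.0000. B = V − Δ·S = 0.0000.
(3,2): S=47.5439. Δ = (V_up−V_dn)/(S_up−S_dn) = (19.7878−0.0000)/(67.9878−44.2159) = 0.8324. V = [p*·19.7878 + (1−p*)·0.0000]/1.4 = 13.2861. B = V − Δ·S = -26.2895.
(3,3): S=73.1052. Δ = (V_up−V_dn)/(S_up−S_dn) = (56.3404−19.7878)/(104.5404−67.9878) = 1.0000. V = [p*·56.3404 + (1−p*)·19.7878]/1.4 = 38.6766. B = V − Δ·S = -34.4286.
(2,0): S=21.6225. Δ = (V_up−V_dn)/(S_up−S_dn) = (0.0000−0.0000)/(30.9202−20.1089) = 0.0000. V = [p*·0.0000 + (1−p*)·0.0000]/1.4 = 0.0000. B = V − Δ·S = 0.0000.
(2,1): S=33.2475. Δ = (V_up−V_dn)/(S_up−S_dn) = (13.2861−0.0000)/(47.5439−30.9202) = 0.7992. V = [p*·13.2861 + (1−p*)·0.0000]/1.4 = 8.9207. B = V − Δ·S = -17.6515.
(2,2): S=51.1225. Δ = (V_up−V_dn)/(S_up−S_dn) = (38.6766−13.2861)/(73.1052−47.5439) = 0.9933. V = [p*·38.6766 + (1−p*)·13.2861]/1.4 = 26.5380. B = V − Δ·S = -24.2430.
(1,0): S=23.2500. Δ = (V_up−V_dn)/(S_up−S_dn) = (8.9207−0.0000)/(33.2475−21.6225) = 0.7674. V = [p*·8.9207 + (1−p*)·0.0000]/1.4 = 5.9896. B = V − Δ·S = -11.8517.
(1,1): S=35.7500. Δ = (V_up−V_dn)/(S_up−S_dn) = (26.5380−8.9207)/(51.1225−33.2475) = 0.9856. V = [p*·26.5380 + (1−p*)·8.9207]/1.4 = 18.2007. B = V − Δ·S = -17.0340.
(0,0): S=25.0000. Δ = (V_up−V_dn)/(S_up−S_dn) = (18.2007−5.9896)/(35.7500−23.2500) = 0.9769. V = [p*·18.2007 + (1−p*)·5.9896]/1.4 = 12.4771. B = V − Δ·S = -11.9450.
Each (Δ,B) replicates both successor values, so the strategy is self-financing and V0 is arbitrage-free.

(0,0): Delta=0.9769 Bond=-11.9450
(1,0): Delta=0.7674 Bond=-11.8517
(1,1): Delta=0.9856 Bond=-17.0340
(2,0): Delta=0.0000 Bond=0.0000
(2,1): Delta=0.7992 Bond=-17.6515
(2,2): Delta=0.9933 Bond=-24.2430
(3,0): Delta=0.0000 Bond=0.0000
(3,1): Delta=0.0000 Bond=0.0000
(3,2): Delta=0.8324 Bond=-26.2895
(3,3): Delta=1.0000 Bond=-34.4286
V0=12.4771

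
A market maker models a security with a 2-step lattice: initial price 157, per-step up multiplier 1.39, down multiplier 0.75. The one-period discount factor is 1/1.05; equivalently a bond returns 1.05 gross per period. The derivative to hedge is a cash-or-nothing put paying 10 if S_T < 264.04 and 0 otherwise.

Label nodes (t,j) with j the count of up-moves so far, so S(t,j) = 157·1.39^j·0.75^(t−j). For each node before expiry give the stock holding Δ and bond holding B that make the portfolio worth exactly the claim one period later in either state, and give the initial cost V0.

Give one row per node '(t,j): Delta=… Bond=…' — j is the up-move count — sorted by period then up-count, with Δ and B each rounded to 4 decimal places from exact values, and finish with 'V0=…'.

(0,0): Delta=-0.0444 Bond=14.0528
(1,0): Delta=0.0000 Bond=9.5238
(1,1): Delta=-0.0716 Bond=20.6845
V0=7.0773

Since d<R<u, set p* = (R−d)/(u−d) = 0.4688; price each node as the discounted p*-expectation of its children.
Terminal payoffs: V(2,0)=10.0000, V(2,1)=10.0000, V(2,2)=0.0000
Node (1,0) S=117.7500: V=(p*·10.0000+(1−p*)·10.0000)/1.05=9.5238; Δ=(10.0000−10.0000)/(163.6725−88.3125)=0.0000; B=V−Δ·S=9.5238
Node (1,1) S=218.2300: V=(p*·0.0000+(1−p*)·10.0000)/1.05=5.0595; Δ=(0.0000−10.0000)/(303.3397−163.6725)=-0.0716; B=V−Δ·S=20.6845
Node (0,0) S=157.0000: V=(p*·5.0595+(1−p*)·9.5238)/1.05=7.0773; Δ=(5.0595−9.5238)/(218.2300−117.7500)=-0.0444; B=V−Δ·S=14.0528
Check: Δ(0,0)·S0 + B(0,0) = 7.0773 = V0.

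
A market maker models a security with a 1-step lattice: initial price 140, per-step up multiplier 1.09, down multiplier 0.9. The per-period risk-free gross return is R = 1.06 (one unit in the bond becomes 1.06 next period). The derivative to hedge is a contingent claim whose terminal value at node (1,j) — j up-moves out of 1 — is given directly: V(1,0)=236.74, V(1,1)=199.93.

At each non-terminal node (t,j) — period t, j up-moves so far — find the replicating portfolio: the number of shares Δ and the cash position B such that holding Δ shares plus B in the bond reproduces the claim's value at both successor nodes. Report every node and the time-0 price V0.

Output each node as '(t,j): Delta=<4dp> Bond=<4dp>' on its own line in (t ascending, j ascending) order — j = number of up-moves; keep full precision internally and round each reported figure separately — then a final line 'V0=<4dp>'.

The replicating-portfolio and risk-neutral prices coincide; use p* = (1.06−0.9)/(1.09−0.9) = 0.8421 for the latter.
Terminal values V(1,·): V(1,0)=236.7400, V(1,1)=199.9300
  t=0,j=0: stock 140.0000 → up 152.6000 (V=199.9300), down 126.0000 (V=236.7400). Price 194.0963; hedge Δ=-1.3838, bond B=387.8332.
Check: Δ(0,0)·S0 + B(0,0) = 194.0963 = V0.

(0,0): Delta=-1.3838 Bond=387.8332
V0=194.0963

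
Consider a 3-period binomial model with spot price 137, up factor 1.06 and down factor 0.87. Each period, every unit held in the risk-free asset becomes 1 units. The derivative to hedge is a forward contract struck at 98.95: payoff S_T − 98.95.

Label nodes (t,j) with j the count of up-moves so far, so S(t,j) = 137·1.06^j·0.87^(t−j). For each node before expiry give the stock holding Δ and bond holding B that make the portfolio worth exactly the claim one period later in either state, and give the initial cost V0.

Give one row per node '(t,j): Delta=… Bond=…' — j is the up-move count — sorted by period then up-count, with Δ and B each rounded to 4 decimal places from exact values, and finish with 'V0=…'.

(0,0): Delta=1.0000 Bond=-98.9500
(1,0): Delta=1.0000 Bond=-98.9500
(1,1): Delta=1.0000 Bond=-98.9500
(2,0): Delta=1.0000 Bond=-98.9500
(2,1): Delta=1.0000 Bond=-98.9500
(2,2): Delta=1.0000 Bond=-98.9500
V0=38.0500

No-arbitrage ⇒ martingale measure with p* = (R−d)/(u−d) = 0.6842.
Payoff layer (t=3): V(3,0)=-8.7351, V(3,1)=10.9670, V(3,2)=34.9719, V(3,3)=64.2192
  t=2,j=0: stock 103.6953 → up 109.9170 (V=10.9670), down 90.2149 (V=-8.7351). Price 4.7453; hedge Δ=1.0000, bond B=-98.9500.
  t=2,j=1: stock 126.3414 → up 133.9219 (V=34.9719), down 109.9170 (V=10.9670). Price 27.3914; hedge Δ=1.0000, bond B=-98.9500.
  t=2,j=2: stock 153.9332 → up 163.1692 (V=64.2192), down 133.9219 (V=34.9719). Price 54.9832; hedge Δ=1.0000, bond B=-98.9500.
  t=1,j=0: stock 119.1900 → up 126.3414 (V=27.3914), down 103.6953 (V=4.7453). Price 20.2400; hedge Δ=1.0000, bond B=-98.9500.
  t=1,j=1: stock 145.2200 → up 153.9332 (V=54.9832), down 126.3414 (V=27.3914). Price 46.2700; hedge Δ=1.0000, bond B=-98.9500.
  t=0,j=0: stock 137.0000 → up 145.2200 (V=46.2700), down 119.1900 (V=20.2400). Price 38.0500; hedge Δ=1.0000, bond B=-98.9500.
Self-financing check: at every node Δ·S+B equals the discounted successor values.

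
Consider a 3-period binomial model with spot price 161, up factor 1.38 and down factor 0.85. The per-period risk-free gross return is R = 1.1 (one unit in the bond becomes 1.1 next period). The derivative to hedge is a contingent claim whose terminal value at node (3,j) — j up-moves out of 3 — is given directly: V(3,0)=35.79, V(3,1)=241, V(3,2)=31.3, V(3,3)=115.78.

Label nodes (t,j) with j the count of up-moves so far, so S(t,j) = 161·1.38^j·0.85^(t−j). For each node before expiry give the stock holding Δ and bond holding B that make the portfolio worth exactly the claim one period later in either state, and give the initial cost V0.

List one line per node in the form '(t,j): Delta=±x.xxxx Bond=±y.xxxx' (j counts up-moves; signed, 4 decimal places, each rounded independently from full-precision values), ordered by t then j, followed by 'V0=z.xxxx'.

(0,0): Delta=-0.2755 Bond=137.2523
(1,0): Delta=0.1190 Bond=96.9876
(1,1): Delta=-0.5476 Bond=211.4462
(2,0): Delta=3.3286 Bond=-266.6549
(2,1): Delta=-2.0951 Bond=524.8285
(2,2): Delta=0.5199 Bond=-94.7153
V0=92.9007

No-arbitrage ⇒ martingale measure with p* = (R−d)/(u−d) = 0.4717.
At expiry t=3: V(3,0)=35.7900, V(3,1)=241.0000, V(3,2)=31.3000, V(3,3)=115.7800
  t=2,j=0: stock 116.3225 → up 160.5250 (V=241.0000), down 98.8741 (V=35.7900). Price 120.5338; hedge Δ=3.3286, bond B=-266.6549.
  t=2,j=1: stock 188.8530 → up 260.6171 (V=31.3000), down 160.5250 (V=241.0000). Price 129.1681; hedge Δ=-2.0951, bond B=524.8285.
  t=2,j=2: stock 306.6084 → up 423.1196 (V=115.7800), down 260.6171 (V=31.3000). Price 64.6810; hedge Δ=0.5199, bond B=-94.7153.
  t=1,j=0: stock 136.8500 → up 188.8530 (V=129.1681), down 116.3225 (V=120.5338). Price 113.2787; hedge Δ=0.1190, bond B=96.9876.
  t=1,j=1: stock 222.1800 → up 306.6084 (V=64.6810), down 188.8530 (V=129.1681). Price 89.7724; hedge Δ=-0.5476, bond B=211.4462.
  t=0,j=0: stock 161.0000 → up 222.1800 (V=89.7724), down 136.8500 (V=113.2787). Price 92.9007; hedge Δ=-0.2755, bond B=137.2523.
Each (Δ,B) replicates both successor values, so the strategy is self-financing and V0 is arbitrage-free.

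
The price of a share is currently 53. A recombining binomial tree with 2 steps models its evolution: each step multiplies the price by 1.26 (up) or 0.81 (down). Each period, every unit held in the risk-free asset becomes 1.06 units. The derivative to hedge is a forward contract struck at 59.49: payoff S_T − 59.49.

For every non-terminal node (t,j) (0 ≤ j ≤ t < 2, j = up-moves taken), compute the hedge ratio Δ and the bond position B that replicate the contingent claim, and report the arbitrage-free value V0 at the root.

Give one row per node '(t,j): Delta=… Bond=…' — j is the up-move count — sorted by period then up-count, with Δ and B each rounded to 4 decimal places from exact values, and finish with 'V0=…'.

(0,0): Delta=1.0000 Bond=-52.9459
(1,0): Delta=1.0000 Bond=-56.1226
(1,1): Delta=1.0000 Bond=-56.1226
V0=0.0541

The replicating-portfolio and risk-neutral prices coincide; use p* = (1.06−0.81)/(1.26−0.81) = 0.5556 for the latter.
At expiry t=2: V(2,0)=-24.7167, V(2,1)=-5.3982, V(2,2)=24.6528
(1,0): S=42.9300. Δ = (V_up−V_dn)/(S_up−S_dn) = (-5.3982−-24.7167)/(54.0918−34.7733) = 1.0000. V = [p*·-5.3982 + (1−p*)·-24.7167]/1.06 = -13.1926. B = V − Δ·S = -56.1226.
(1,1): S=66.7800. Δ = (V_up−V_dn)/(S_up−S_dn) = (24.6528−-5.3982)/(84.1428−54.0918) = 1.0000. V = [p*·24.6528 + (1−p*)·-5.3982]/1.06 = 10.6574. B = V − Δ·S = -56.1226.
(0,0): S=53.0000. Δ = (V_up−V_dn)/(S_up−S_dn) = (10.6574−-13.1926)/(66.7800−42.9300) = 1.0000. V = [p*·10.6574 + (1−p*)·-13.1926]/1.06 = 0.0541. B = V − Δ·S = -52.9459.
The time-0 hedge costs 0.0541, which is the no-arbitrage price.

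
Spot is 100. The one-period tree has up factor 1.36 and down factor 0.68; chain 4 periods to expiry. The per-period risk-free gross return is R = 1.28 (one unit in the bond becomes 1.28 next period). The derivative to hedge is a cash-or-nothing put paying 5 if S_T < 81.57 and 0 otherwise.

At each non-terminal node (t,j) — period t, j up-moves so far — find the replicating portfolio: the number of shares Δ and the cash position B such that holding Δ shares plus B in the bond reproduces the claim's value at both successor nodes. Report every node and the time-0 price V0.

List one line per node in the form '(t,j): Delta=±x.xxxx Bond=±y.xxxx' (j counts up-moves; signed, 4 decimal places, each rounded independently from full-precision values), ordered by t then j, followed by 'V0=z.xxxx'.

The replicating-portfolio and risk-neutral prices coincide; use p* = (1.28−0.68)/(1.36−0.68) = 0.8824 for the latter.
Terminal values V(4,·): V(4,0)=5.0000, V(4,1)=5.0000, V(4,2)=0.0000, V(4,3)=0.0000, V(4,4)=0.0000
  t=3,j=0: stock 31.4432 → up 42.7628 (V=5.0000), down 21.3814 (V=5.0000). Price 3.9062; hedge Δ=0.0000, bond B=3.9062.
  t=3,j=1: stock 62.8864 → up 85.5255 (V=0.0000), down 42.7628 (V=5.0000). Price 0.4596; hedge Δ=-0.1169, bond B=7.8125.
  t=3,j=2: stock 125.7728 → up 171.0510 (V=0.0000), down 85.5255 (V=0.0000). Price 0.0000; hedge Δ=0.0000, bond B=0.0000.
  t=3,j=3: stock 251.5456 → up 342.1020 (V=0.0000), down 171.0510 (V=0.0000). Price 0.0000; hedge Δ=0.0000, bond B=0.0000.
  t=2,j=0: stock 46.2400 → up 62.8864 (V=0.4596), down 31.4432 (V=3.9062). Price 0.6758; hedge Δ=-0.1096, bond B=5.7445.
  t=2,j=1: stock 92.4800 → up 125.7728 (V=0.0000), down 62.8864 (V=0.4596). Price 0.0422; hedge Δ=-0.0073, bond B=0.7181.
  t=2,j=2: stock 184.9600 → up 251.5456 (V=0.0000), down 125.7728 (V=0.0000). Price 0.0000; hedge Δ=0.0000, bond B=0.0000.
  t=1,j=0: stock 68.0000 → up 92.4800 (V=0.0422), down 46.2400 (V=0.6758). Price 0.0912; hedge Δ=-0.0137, bond B=1.0230.
  t=1,j=1: stock 136.0000 → up 184.9600 (V=0.0000), down 92.4800 (V=0.0422). Price 0.0039; hedge Δ=-0.0005, bond B=0.0660.
  t=0,j=0: stock 100.0000 → up 136.0000 (V=0.0039), down 68.0000 (V=0.0912). Price 0.0111; hedge Δ=-0.0013, bond B=0.1395.
Root portfolio cost Δ·100+B reproduces V0=0.0111.

(0,0): Delta=-0.0013 Bond=0.1395
(1,0): Delta=-0.0137 Bond=1.0230
(1,1): Delta=-0.0005 Bond=0.0660
(2,0): Delta=-0.1096 Bond=5.7445
(2,1): Delta=-0.0073 Bond=0.7181
(2,2): Delta=0.0000 Bond=0.0000
(3,0): Delta=0.0000 Bond=3.9062
(3,1): Delta=-0.1169 Bond=7.8125
(3,2): Delta=0.0000 Bond=0.0000
(3,3): Delta=0.0000 Bond=0.0000
V0=0.0111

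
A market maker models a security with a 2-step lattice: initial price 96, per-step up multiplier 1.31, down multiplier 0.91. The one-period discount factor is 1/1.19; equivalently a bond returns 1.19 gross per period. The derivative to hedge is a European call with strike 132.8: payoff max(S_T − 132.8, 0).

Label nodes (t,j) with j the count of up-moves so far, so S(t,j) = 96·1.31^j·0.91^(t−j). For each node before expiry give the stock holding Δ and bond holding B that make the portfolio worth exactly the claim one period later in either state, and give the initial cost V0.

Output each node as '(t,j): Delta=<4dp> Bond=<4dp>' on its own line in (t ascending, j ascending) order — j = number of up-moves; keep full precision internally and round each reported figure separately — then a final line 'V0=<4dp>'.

(0,0): Delta=0.4894 Bond=-35.9250
(1,0): Delta=0.0000 Bond=0.0000
(1,1): Delta=0.6351 Bond=-61.0725
V0=11.0538

Risk-neutral probability p* = (R−d)/(u−d) = (1.19−0.91)/(1.31−0.91) = 0.7000.
Payoff layer (t=2): V(2,0)=0.0000, V(2,1)=0.0000, V(2,2)=31.9456
Node (1,0) S=87.3600: V=(p*·0.0000+(1−p*)·0.0000)/1.19=0.0000; Δ=(0.0000−0.0000)/(114.4416−79.4976)=0.0000; B=V−Δ·S=0.0000
Node (1,1) S=125.7600: V=(p*·31.9456+(1−p*)·0.0000)/1.19=18.7915; Δ=(31.9456−0.0000)/(164.7456−114.4416)=0.6351; B=V−Δ·S=-61.0725
Node (0,0) S=96.0000: V=(p*·18.7915+(1−p*)·0.0000)/1.19=11.0538; Δ=(18.7915−0.0000)/(125.7600−87.3600)=0.4894; B=V−Δ·S=-35.9250
Self-financing check: at every node Δ·S+B equals the discounted successor values.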